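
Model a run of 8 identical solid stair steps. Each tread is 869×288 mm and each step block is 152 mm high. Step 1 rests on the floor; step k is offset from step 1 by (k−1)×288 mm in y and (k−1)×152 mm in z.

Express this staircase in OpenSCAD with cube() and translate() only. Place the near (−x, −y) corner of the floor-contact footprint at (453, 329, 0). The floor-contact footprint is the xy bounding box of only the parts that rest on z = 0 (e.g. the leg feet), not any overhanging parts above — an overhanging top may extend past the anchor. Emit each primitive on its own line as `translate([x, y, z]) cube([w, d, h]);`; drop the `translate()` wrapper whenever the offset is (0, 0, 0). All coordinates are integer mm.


translate([453, 329, 0]) cube([869, 288, 152]);
translate([453, 617, 152]) cube([869, 288, 152]);
translate([453, 905, 304]) cube([869, 288, 152]);
translate([453, 1193, 456]) cube([869, 288, 152]);
translate([453, 1481, 608]) cube([869, 288, 152]);
translate([453, 1769, 760]) cube([869, 288, 152]);
translate([453, 2057, 912]) cube([869, 288, 152]);
translate([453, 2345, 1064]) cube([869, 288, 152]);


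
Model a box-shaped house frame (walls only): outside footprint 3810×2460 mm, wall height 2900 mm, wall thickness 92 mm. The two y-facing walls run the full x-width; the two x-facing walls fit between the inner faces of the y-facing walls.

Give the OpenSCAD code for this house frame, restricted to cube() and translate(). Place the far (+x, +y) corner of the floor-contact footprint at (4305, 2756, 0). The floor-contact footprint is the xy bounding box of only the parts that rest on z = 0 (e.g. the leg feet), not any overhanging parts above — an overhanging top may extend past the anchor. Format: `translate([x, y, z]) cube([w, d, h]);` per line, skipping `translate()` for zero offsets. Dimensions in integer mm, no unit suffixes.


translate([495, 296, 0]) cube([3810, 92, 2900]);
translate([495, 2664, 0]) cube([3810, 92, 2900]);
translate([495, 388, 0]) cube([92, 2276, 2900]);
translate([4213, 388, 0]) cube([92, 2276, 2900]);


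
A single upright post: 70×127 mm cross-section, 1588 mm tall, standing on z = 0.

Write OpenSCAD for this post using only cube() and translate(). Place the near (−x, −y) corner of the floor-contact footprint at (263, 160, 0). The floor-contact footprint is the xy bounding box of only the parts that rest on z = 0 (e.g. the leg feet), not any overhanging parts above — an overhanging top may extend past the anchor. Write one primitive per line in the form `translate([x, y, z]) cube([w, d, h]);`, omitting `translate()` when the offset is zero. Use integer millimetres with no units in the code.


translate([263, 160, 0]) cube([70, 127, 1588]);


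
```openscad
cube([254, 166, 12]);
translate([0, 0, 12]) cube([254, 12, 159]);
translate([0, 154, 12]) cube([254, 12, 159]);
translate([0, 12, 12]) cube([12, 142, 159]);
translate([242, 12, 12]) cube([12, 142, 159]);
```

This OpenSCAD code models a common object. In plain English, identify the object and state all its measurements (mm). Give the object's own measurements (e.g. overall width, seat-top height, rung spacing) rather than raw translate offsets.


An open-topped rectangular box: outside dimensions 254×166×171 mm, with a uniform wall and base thickness of 12 mm. The base is a full 254×166 slab on the floor; four walls sit on top of the base. The front and back walls (the −y and +y sides) span the full width; the two side walls fit between them.


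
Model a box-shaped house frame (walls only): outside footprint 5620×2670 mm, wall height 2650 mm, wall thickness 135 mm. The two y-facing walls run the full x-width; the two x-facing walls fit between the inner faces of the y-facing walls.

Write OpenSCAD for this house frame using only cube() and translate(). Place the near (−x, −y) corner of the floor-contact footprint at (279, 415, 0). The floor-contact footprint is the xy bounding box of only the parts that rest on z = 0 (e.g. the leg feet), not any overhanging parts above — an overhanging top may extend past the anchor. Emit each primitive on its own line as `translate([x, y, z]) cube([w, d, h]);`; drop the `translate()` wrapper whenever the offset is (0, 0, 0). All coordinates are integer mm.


translate([279, 415, 0]) cube([5620, 135, 2650]);
translate([279, 2950, 0]) cube([5620, 135, 2650]);
translate([279, 550, 0]) cube([135, 2400, 2650]);
translate([5764, 550, 0]) cube([135, 2400, 2650]);


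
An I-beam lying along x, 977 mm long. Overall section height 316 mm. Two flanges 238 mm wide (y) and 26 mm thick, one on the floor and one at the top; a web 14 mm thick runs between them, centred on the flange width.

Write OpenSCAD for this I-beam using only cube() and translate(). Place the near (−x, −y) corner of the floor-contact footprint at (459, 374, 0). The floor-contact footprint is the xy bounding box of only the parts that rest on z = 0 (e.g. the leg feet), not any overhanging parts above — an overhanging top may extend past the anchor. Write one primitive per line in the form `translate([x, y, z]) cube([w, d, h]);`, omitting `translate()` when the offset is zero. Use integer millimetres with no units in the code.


translate([459, 374, 0]) cube([977, 238, 26]);
translate([459, 486, 26]) cube([977, 14, 264]);
translate([459, 374, 290]) cube([977, 238, 26]);


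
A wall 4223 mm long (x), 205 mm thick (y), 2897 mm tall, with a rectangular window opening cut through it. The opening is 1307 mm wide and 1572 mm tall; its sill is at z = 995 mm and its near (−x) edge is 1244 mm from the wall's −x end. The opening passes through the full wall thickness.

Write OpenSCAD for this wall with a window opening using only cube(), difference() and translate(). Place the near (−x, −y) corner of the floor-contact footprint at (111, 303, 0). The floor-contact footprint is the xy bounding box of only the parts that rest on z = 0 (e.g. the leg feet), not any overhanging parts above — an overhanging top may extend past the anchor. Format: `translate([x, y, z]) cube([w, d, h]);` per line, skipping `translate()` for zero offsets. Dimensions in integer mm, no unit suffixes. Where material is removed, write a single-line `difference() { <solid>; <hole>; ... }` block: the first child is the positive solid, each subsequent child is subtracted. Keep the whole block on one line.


difference() { translate([111, 303, 0]) cube([4223, 205, 2897]); translate([1355, 303, 995]) cube([1307, 205, 1572]); }


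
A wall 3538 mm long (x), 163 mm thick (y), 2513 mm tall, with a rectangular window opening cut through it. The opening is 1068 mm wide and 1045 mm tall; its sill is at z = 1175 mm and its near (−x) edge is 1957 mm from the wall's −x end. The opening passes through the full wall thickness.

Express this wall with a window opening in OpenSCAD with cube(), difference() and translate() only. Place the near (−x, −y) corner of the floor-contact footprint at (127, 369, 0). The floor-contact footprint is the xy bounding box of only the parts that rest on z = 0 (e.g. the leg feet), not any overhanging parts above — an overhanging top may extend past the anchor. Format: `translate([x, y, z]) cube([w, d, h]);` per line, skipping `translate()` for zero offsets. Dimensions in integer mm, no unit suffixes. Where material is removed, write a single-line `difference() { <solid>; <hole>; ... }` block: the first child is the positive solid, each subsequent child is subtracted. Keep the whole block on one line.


difference() { translate([127, 369, 0]) cube([3538, 163, 2513]); translate([2084, 369, 1175]) cube([1068, 163, 1045]); }


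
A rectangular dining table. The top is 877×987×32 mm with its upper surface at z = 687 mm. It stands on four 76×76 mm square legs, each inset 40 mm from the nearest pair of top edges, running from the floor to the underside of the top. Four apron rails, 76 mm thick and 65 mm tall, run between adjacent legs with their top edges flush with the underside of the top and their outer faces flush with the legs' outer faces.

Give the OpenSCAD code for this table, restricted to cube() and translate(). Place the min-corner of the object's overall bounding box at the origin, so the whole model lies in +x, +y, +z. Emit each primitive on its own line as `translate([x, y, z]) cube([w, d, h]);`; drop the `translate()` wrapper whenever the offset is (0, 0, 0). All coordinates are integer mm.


translate([0, 0, 655]) cube([877, 987, 32]);
translate([40, 40, 0]) cube([76, 76, 655]);
translate([761, 40, 0]) cube([76, 76, 655]);
translate([40, 871, 0]) cube([76, 76, 655]);
translate([761, 871, 0]) cube([76, 76, 655]);
translate([116, 40, 590]) cube([645, 76, 65]);
translate([116, 871, 590]) cube([645, 76, 65]);
translate([40, 116, 590]) cube([76, 755, 65]);
translate([761, 116, 590]) cube([76, 755, 65]);


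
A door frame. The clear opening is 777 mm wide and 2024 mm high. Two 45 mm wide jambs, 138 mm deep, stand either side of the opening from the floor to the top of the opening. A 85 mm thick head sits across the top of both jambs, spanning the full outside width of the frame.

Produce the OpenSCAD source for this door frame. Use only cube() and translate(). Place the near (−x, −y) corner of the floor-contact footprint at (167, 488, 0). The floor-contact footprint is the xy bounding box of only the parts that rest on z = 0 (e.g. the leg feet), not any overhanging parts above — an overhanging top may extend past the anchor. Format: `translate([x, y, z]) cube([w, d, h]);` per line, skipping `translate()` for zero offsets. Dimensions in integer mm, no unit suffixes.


translate([167, 488, 0]) cube([45, 138, 2024]);
translate([989, 488, 0]) cube([45, 138, 2024]);
translate([167, 488, 2024]) cube([867, 138, 85]);


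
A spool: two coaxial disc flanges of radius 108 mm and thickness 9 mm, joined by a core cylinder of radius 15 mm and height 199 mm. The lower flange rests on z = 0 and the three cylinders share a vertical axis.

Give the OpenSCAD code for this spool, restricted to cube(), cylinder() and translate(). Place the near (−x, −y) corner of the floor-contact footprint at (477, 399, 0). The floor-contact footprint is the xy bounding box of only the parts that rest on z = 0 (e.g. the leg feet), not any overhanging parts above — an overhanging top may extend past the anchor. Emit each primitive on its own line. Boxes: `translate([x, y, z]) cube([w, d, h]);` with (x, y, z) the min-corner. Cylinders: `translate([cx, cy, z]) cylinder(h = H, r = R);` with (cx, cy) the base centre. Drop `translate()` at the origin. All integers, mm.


translate([585, 507, 0]) cylinder(h = 9, r = 108);
translate([585, 507, 9]) cylinder(h = 199, r = 15);
translate([585, 507, 208]) cylinder(h = 9, r = 108);


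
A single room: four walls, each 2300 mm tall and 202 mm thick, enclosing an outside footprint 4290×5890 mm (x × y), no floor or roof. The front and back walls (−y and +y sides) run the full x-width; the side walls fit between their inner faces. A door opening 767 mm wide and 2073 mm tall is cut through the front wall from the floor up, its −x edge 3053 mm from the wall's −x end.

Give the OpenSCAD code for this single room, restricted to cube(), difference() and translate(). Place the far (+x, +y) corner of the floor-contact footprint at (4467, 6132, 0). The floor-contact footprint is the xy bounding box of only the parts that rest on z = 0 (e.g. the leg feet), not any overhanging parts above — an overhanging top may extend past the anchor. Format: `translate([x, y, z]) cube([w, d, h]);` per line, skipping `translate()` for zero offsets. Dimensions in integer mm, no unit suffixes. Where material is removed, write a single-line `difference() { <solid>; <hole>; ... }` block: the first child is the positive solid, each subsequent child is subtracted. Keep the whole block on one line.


difference() { translate([177, 242, 0]) cube([4290, 202, 2300]); translate([3230, 242, 0]) cube([767, 202, 2073]); }
translate([177, 5930, 0]) cube([4290, 202, 2300]);
translate([177, 444, 0]) cube([202, 5486, 2300]);
translate([4265, 444, 0]) cube([202, 5486, 2300]);


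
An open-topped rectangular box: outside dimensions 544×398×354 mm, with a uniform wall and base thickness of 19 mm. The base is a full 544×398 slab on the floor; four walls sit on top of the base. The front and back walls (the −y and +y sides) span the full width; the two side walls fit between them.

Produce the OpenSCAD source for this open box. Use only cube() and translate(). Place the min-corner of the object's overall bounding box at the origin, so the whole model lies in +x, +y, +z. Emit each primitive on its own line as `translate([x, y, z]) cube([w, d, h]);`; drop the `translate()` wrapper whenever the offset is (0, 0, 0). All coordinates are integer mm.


cube([544, 398, 19]);
translate([0, 0, 19]) cube([544, 19, 335]);
translate([0, 379, 19]) cube([544, 19, 335]);
translate([0, 19, 19]) cube([19, 360, 335]);
translate([525, 19, 19]) cube([19, 360, 335]);


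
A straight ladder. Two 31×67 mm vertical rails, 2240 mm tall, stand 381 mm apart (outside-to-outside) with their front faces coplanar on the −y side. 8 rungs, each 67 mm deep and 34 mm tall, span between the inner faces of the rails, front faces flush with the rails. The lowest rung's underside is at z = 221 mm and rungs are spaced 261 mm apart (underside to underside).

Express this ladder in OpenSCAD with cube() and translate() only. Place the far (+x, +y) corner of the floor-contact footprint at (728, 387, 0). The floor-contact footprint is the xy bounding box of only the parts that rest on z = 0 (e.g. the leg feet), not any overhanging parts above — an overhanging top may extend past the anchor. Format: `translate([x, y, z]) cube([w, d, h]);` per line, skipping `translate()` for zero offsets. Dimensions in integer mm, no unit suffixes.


translate([347, 320, 0]) cube([31, 67, 2240]);
translate([697, 320, 0]) cube([31, 67, 2240]);
translate([378, 320, 221]) cube([319, 67, 34]);
translate([378, 320, 482]) cube([319, 67, 34]);
translate([378, 320, 743]) cube([319, 67, 34]);
translate([378, 320, 1004]) cube([319, 67, 34]);
translate([378, 320, 1265]) cube([319, 67, 34]);
translate([378, 320, 1526]) cube([319, 67, 34]);
translate([378, 320, 1787]) cube([319, 67, 34]);
translate([378, 320, 2048]) cube([319, 67, 34]);


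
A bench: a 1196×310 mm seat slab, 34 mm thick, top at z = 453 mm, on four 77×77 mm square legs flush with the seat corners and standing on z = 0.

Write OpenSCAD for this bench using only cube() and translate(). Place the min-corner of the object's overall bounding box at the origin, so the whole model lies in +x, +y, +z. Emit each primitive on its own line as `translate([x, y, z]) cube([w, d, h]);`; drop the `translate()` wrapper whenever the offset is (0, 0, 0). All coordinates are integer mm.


translate([0, 0, 419]) cube([1196, 310, 34]);
cube([77, 77, 419]);
translate([0, 233, 0]) cube([77, 77, 419]);
translate([1119, 0, 0]) cube([77, 77, 419]);
translate([1119, 233, 0]) cube([77, 77, 419]);


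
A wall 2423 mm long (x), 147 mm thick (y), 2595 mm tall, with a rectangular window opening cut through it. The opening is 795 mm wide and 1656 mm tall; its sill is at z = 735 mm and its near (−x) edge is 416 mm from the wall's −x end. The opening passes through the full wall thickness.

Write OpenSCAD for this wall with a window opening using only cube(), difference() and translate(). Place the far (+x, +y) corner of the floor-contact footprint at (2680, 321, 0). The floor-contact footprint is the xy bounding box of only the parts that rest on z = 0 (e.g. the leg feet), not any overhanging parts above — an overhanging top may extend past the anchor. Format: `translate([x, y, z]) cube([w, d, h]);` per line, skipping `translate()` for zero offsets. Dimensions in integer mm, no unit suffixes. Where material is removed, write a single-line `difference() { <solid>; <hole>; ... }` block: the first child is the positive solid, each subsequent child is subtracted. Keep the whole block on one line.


difference() { translate([257, 174, 0]) cube([2423, 147, 2595]); translate([673, 174, 735]) cube([795, 147, 1656]); }


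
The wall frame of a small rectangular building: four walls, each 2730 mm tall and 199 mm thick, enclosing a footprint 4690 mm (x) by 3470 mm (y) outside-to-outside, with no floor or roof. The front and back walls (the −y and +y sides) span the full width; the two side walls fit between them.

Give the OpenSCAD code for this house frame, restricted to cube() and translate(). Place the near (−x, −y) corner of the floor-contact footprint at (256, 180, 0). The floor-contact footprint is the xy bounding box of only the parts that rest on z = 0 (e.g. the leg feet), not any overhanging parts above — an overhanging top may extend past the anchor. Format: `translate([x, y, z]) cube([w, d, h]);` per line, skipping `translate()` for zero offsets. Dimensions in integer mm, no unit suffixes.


translate([256, 180, 0]) cube([4690, 199, 2730]);
translate([256, 3451, 0]) cube([4690, 199, 2730]);
translate([256, 379, 0]) cube([199, 3072, 2730]);
translate([4747, 379, 0]) cube([199, 3072, 2730]);


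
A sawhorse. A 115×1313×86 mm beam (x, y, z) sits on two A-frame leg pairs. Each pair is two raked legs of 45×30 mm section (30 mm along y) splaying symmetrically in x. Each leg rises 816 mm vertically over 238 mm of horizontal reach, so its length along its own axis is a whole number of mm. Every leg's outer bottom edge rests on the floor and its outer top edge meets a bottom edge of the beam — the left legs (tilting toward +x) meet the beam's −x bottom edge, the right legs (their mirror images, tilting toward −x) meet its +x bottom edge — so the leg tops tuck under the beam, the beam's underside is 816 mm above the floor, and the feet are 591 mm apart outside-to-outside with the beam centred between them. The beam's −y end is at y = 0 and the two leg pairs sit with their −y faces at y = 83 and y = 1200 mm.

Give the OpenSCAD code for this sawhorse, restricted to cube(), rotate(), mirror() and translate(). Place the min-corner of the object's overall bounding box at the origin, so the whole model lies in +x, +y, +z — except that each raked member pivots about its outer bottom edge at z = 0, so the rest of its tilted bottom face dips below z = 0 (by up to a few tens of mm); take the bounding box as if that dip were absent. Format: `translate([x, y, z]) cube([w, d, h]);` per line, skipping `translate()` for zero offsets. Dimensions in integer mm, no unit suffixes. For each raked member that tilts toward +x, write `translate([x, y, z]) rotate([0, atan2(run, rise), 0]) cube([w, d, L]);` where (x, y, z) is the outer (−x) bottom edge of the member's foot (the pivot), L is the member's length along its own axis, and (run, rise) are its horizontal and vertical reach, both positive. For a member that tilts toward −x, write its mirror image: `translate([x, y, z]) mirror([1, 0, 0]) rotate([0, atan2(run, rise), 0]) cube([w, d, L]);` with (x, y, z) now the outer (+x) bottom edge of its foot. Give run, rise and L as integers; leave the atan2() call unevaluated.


translate([238, 0, 816]) cube([115, 1313, 86]);
translate([0, 83, 0]) rotate([0, atan2(238, 816), 0]) cube([45, 30, 850]);
translate([591, 83, 0]) mirror([1, 0, 0]) rotate([0, atan2(238, 816), 0]) cube([45, 30, 850]);
translate([0, 1200, 0]) rotate([0, atan2(238, 816), 0]) cube([45, 30, 850]);
translate([591, 1200, 0]) mirror([1, 0, 0]) rotate([0, atan2(238, 816), 0]) cube([45, 30, 850]);


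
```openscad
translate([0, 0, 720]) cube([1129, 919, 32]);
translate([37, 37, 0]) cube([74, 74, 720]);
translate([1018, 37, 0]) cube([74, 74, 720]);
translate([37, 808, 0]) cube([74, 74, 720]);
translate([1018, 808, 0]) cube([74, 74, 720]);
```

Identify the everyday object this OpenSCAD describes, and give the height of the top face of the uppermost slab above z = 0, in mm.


A table. The table height is 752 mm.

A 1129×919×32 slab sits at z = 720 on four 74 mm square posts — a table. The top surface is at 720 + 32 = 752 mm.


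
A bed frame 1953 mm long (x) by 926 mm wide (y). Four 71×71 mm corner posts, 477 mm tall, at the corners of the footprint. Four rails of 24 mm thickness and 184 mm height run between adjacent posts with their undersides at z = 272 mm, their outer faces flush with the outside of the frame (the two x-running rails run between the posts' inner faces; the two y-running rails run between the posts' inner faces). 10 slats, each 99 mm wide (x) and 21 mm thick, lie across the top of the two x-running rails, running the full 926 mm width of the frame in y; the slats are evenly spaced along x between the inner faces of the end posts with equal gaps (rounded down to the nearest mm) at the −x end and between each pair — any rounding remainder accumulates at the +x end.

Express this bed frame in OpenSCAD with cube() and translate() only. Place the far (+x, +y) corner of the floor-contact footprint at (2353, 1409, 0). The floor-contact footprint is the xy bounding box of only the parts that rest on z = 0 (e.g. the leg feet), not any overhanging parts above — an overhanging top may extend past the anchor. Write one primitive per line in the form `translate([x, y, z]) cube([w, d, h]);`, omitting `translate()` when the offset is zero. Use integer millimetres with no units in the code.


translate([400, 483, 0]) cube([71, 71, 477]);
translate([400, 1338, 0]) cube([71, 71, 477]);
translate([2282, 483, 0]) cube([71, 71, 477]);
translate([2282, 1338, 0]) cube([71, 71, 477]);
translate([471, 483, 272]) cube([1811, 24, 184]);
translate([471, 1385, 272]) cube([1811, 24, 184]);
translate([400, 554, 272]) cube([24, 784, 184]);
translate([2329, 554, 272]) cube([24, 784, 184]);
translate([545, 483, 456]) cube([99, 926, 21]);
translate([718, 483, 456]) cube([99, 926, 21]);
translate([891, 483, 456]) cube([99, 926, 21]);
translate([1064, 483, 456]) cube([99, 926, 21]);
translate([1237, 483, 456]) cube([99, 926, 21]);
translate([1410, 483, 456]) cube([99, 926, 21]);
translate([1583, 483, 456]) cube([99, 926, 21]);
translate([1756, 483, 456]) cube([99, 926, 21]);
translate([1929, 483, 456]) cube([99, 926, 21]);
translate([2102, 483, 456]) cube([99, 926, 21]);


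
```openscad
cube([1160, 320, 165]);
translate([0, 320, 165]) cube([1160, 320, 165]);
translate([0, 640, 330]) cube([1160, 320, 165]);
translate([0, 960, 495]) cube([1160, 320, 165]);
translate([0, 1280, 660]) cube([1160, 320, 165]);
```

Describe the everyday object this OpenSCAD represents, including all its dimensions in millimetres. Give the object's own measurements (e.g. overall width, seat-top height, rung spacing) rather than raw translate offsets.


A straight staircase of 5 solid steps. Each step is 1160 mm wide (x), 320 mm deep (y, the going) and 165 mm tall (the rise). The first step rests on the floor; each subsequent step sits one going further in +y and one rise higher in +z, directly behind and above the previous step with no overlap.


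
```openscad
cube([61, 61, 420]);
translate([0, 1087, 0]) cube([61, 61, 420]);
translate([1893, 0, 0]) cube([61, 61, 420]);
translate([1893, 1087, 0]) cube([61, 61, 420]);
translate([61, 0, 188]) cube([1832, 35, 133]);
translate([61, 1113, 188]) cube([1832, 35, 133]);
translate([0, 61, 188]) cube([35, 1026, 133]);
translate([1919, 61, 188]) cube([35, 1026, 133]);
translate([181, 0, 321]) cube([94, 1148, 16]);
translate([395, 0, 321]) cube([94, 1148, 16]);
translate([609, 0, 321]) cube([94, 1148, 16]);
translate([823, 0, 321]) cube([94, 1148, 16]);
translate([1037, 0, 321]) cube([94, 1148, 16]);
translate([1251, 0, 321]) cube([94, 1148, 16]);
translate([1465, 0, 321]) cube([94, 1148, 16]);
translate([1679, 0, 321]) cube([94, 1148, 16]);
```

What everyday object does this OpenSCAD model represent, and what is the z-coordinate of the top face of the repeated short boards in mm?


A bed frame. The slat-top height is 337 mm.

Four posts, four rails, and a row of slats — a bed frame. Slats sit on the rails at z = 188 + 133 = 321; with slat thickness 16, the top is 337 mm.


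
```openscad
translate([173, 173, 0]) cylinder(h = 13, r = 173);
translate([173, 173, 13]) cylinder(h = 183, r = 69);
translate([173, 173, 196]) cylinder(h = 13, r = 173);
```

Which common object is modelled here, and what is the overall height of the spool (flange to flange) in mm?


A spool. The overall height is 209 mm.

Three coaxial cylinders, large–small–large — a spool. Two 13 mm flanges and a 183 mm core give 13 + 183 + 13 = 209 mm.


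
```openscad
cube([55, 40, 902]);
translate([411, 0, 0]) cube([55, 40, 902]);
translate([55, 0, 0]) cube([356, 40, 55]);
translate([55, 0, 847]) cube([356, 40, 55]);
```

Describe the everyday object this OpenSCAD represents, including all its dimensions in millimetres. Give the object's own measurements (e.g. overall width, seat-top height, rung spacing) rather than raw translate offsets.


A rectangular picture frame lying in the x–z plane (depth along y). The opening is 356 mm wide (x) by 792 mm tall (z), surrounded by a border 55 mm wide on all four sides. The frame is 40 mm deep and is made of two full-height vertical stiles with two horizontal rails fitted between them.


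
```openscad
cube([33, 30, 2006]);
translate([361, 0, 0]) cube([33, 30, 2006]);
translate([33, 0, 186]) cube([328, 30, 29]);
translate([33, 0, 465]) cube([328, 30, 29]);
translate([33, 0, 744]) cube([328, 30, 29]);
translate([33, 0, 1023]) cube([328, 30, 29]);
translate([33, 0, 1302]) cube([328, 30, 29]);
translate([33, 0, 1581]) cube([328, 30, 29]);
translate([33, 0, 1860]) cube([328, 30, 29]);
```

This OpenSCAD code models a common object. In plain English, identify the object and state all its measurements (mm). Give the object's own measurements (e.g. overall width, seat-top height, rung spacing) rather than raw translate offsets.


A straight ladder. Two 33×30 mm vertical rails, 2006 mm tall, stand 394 mm apart (outside-to-outside) with their front faces coplanar on the −y side. 7 rungs, each 30 mm deep and 29 mm tall, span between the inner faces of the rails, front faces flush with the rails. The lowest rung's underside is at z = 186 mm and rungs are spaced 279 mm apart (underside to underside).


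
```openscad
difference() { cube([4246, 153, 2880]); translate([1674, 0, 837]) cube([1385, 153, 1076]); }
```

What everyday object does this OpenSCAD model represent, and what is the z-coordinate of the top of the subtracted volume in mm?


A wall with a window opening. The window head height is 1913 mm.

A wall with a rectangular opening subtracted — a window. Sill at z = 837, opening 1076 mm tall, so the head is at 837 + 1076 = 1913 mm.


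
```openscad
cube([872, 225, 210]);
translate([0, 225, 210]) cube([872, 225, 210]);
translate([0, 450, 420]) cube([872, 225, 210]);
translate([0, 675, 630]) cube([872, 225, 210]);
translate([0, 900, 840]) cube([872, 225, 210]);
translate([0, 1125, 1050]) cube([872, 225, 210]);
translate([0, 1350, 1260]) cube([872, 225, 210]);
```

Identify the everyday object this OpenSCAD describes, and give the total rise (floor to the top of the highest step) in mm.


A staircase. The total rise is 1470 mm.

7 identical blocks, each offset up and back from the previous — a staircase. Each step is 210 mm tall and there are 7 of them, so the total rise is 7 × 210 = 1470 mm.


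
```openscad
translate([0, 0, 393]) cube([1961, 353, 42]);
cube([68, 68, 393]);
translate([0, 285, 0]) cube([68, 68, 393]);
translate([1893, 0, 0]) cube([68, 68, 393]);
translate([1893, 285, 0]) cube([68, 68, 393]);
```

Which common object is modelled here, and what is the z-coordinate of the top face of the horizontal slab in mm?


A bench. The seat-top height is 435 mm.

A long slab on four corner posts — a bench. The slab sits at z = 393 with thickness 42, so the top is 393 + 42 = 435 mm.


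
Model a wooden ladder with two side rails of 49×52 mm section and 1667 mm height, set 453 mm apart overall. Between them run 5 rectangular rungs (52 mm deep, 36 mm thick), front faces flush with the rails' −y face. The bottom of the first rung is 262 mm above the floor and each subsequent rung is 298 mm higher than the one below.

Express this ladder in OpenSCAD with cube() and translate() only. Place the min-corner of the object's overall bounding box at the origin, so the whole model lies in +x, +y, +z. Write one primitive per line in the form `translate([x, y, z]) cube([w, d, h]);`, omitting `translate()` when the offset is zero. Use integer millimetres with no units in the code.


cube([49, 52, 1667]);
translate([404, 0, 0]) cube([49, 52, 1667]);
translate([49, 0, 262]) cube([355, 52, 36]);
translate([49, 0, 560]) cube([355, 52, 36]);
translate([49, 0, 858]) cube([355, 52, 36]);
translate([49, 0, 1156]) cube([355, 52, 36]);
translate([49, 0, 1454]) cube([355, 52, 36]);


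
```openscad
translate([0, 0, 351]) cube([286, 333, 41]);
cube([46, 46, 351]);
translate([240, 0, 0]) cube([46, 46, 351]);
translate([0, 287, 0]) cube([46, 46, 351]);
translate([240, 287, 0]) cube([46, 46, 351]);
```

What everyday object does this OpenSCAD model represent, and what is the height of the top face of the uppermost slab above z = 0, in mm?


A stool. The seat height is 392 mm.

A 286×333×41 slab at z = 351 on four corner posts — a stool. The seat top is 351 + 41 = 392 mm.


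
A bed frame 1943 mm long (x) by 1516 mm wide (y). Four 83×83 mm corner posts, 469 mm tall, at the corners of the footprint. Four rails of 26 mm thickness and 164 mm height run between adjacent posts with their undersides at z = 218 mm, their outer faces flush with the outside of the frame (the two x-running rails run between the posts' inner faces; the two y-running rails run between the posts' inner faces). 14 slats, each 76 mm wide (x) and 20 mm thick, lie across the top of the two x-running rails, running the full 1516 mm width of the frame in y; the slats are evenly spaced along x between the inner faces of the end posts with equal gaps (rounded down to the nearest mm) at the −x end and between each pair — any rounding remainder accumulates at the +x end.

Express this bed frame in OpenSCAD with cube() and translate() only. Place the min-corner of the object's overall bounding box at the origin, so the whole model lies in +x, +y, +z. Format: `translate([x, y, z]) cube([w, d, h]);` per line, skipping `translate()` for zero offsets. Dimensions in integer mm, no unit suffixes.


cube([83, 83, 469]);
translate([0, 1433, 0]) cube([83, 83, 469]);
translate([1860, 0, 0]) cube([83, 83, 469]);
translate([1860, 1433, 0]) cube([83, 83, 469]);
translate([83, 0, 218]) cube([1777, 26, 164]);
translate([83, 1490, 218]) cube([1777, 26, 164]);
translate([0, 83, 218]) cube([26, 1350, 164]);
translate([1917, 83, 218]) cube([26, 1350, 164]);
translate([130, 0, 382]) cube([76, 1516, 20]);
translate([253, 0, 382]) cube([76, 1516, 20]);
translate([376, 0, 382]) cube([76, 1516, 20]);
translate([499, 0, 382]) cube([76, 1516, 20]);
translate([622, 0, 382]) cube([76, 1516, 20]);
translate([745, 0, 382]) cube([76, 1516, 20]);
translate([868, 0, 382]) cube([76, 1516, 20]);
translate([991, 0, 382]) cube([76, 1516, 20]);
translate([1114, 0, 382]) cube([76, 1516, 20]);
translate([1237, 0, 382]) cube([76, 1516, 20]);
translate([1360, 0, 382]) cube([76, 1516, 20]);
translate([1483, 0, 382]) cube([76, 1516, 20]);
translate([1606, 0, 382]) cube([76, 1516, 20]);
translate([1729, 0, 382]) cube([76, 1516, 20]);


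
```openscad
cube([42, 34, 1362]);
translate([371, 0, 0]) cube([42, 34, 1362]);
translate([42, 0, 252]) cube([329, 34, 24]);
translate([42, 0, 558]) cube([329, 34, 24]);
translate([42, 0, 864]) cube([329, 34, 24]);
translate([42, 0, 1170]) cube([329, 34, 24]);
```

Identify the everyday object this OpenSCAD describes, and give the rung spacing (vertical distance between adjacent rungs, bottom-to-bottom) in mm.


A ladder. The rung spacing is 306 mm.

Two tall 42×34 posts with 4 short bars between them — a ladder. Adjacent rungs sit at z = 252 and z = 558, so the spacing is 558 − 252 = 306 mm.


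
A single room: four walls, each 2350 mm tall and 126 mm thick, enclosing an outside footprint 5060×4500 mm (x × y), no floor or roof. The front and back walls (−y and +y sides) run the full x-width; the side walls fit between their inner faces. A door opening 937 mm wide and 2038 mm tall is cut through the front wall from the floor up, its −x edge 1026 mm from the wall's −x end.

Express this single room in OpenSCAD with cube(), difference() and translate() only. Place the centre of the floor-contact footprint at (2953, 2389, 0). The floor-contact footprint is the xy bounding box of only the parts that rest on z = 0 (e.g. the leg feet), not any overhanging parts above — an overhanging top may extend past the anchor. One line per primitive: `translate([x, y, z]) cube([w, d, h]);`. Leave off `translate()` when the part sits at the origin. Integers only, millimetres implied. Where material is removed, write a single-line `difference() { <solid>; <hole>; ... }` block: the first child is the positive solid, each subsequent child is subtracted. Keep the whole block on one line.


difference() { translate([423, 139, 0]) cube([5060, 126, 2350]); translate([1449, 139, 0]) cube([937, 126, 2038]); }
translate([423, 4513, 0]) cube([5060, 126, 2350]);
translate([423, 265, 0]) cube([126, 4248, 2350]);
translate([5357, 265, 0]) cube([126, 4248, 2350]);


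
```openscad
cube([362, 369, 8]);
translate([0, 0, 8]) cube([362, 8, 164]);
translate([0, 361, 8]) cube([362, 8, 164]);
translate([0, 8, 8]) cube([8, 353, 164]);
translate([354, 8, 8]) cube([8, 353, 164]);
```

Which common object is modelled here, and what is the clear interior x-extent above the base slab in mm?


An open box. The internal width is 346 mm.

A 362×369 base slab with four walls standing on it — an open box. The base is 362 mm wide and the walls are 8 mm thick, so the internal width is 362 − 2 × 8 = 346 mm.


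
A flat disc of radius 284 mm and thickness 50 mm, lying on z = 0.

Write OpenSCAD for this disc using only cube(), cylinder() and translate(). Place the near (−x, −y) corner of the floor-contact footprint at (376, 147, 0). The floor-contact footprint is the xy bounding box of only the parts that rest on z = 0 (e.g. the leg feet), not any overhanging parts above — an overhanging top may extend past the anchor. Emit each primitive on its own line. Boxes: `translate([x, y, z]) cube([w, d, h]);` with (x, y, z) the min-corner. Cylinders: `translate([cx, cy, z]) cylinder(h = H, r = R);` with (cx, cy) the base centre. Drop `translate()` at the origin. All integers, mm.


translate([660, 431, 0]) cylinder(h = 50, r = 284);


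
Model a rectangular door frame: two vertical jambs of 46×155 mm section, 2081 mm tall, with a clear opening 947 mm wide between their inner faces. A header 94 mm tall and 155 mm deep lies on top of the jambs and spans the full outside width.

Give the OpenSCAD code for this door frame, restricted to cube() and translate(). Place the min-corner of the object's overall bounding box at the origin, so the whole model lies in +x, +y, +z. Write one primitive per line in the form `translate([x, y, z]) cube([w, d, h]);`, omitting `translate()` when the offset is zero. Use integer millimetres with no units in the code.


cube([46, 155, 2081]);
translate([993, 0, 0]) cube([46, 155, 2081]);
translate([0, 0, 2081]) cube([1039, 155, 94]);


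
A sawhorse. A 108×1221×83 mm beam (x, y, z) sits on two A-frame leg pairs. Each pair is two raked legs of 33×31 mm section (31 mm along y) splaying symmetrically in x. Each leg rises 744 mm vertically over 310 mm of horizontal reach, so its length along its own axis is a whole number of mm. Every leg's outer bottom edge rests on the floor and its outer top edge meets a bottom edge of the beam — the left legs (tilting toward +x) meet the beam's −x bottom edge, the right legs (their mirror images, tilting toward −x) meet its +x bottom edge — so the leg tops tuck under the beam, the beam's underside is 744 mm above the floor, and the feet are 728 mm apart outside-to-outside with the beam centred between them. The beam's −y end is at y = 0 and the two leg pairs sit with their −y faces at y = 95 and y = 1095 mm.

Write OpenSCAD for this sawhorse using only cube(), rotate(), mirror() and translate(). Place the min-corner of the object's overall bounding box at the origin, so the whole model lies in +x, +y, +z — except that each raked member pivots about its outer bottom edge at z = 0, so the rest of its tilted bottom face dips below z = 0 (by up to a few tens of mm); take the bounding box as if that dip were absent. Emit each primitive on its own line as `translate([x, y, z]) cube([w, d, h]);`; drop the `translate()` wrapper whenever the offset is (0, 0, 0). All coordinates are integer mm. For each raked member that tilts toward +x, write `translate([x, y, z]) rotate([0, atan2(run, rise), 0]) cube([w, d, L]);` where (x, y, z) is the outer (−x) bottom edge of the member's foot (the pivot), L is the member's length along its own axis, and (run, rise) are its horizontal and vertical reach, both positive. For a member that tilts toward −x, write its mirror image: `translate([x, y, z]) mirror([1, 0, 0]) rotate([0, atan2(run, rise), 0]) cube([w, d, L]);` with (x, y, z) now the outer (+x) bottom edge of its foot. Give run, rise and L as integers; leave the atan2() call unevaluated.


// leg length = √(310² + 744²) = 806
// right-leg outer foot x = 2·310 + 108 = 728
// beam min-corner = (310, 0, 744)
translate([310, 0, 744]) cube([108, 1221, 83]);
translate([0, 95, 0]) rotate([0, atan2(310, 744), 0]) cube([33, 31, 806]);
translate([728, 95, 0]) mirror([1, 0, 0]) rotate([0, atan2(310, 744), 0]) cube([33, 31, 806]);
translate([0, 1095, 0]) rotate([0, atan2(310, 744), 0]) cube([33, 31, 806]);
translate([728, 1095, 0]) mirror([1, 0, 0]) rotate([0, atan2(310, 744), 0]) cube([33, 31, 806]);


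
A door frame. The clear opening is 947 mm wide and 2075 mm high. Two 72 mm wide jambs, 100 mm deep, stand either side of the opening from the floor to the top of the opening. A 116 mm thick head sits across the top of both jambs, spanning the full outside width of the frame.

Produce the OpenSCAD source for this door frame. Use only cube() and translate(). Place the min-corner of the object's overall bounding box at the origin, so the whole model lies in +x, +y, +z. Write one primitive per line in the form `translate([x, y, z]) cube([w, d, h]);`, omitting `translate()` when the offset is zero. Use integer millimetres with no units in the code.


cube([72, 100, 2075]);
translate([1019, 0, 0]) cube([72, 100, 2075]);
translate([0, 0, 2075]) cube([1091, 100, 116]);


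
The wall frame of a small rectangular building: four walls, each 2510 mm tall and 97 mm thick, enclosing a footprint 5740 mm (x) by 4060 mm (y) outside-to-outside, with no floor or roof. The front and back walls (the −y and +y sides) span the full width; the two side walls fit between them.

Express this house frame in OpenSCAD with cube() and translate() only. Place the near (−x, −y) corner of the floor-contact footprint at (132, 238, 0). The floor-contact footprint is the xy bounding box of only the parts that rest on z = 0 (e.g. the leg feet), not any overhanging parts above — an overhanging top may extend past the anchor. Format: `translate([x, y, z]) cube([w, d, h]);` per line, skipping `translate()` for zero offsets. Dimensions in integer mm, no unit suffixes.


translate([132, 238, 0]) cube([5740, 97, 2510]);
translate([132, 4201, 0]) cube([5740, 97, 2510]);
translate([132, 335, 0]) cube([97, 3866, 2510]);
translate([5775, 335, 0]) cube([97, 3866, 2510]);


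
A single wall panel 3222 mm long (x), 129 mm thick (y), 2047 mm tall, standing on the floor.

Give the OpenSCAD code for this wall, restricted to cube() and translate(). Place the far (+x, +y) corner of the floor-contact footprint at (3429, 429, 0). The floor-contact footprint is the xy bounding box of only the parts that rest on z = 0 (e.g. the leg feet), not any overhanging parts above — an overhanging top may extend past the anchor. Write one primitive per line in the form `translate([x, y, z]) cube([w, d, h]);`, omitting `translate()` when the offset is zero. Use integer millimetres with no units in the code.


translate([207, 300, 0]) cube([3222, 129, 2047]);
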